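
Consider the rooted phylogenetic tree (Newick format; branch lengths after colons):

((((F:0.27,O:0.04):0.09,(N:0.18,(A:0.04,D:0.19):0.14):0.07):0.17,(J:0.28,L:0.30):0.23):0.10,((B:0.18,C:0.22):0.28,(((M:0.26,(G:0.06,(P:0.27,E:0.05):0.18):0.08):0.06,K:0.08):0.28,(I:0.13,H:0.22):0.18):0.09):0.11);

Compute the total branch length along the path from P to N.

The path runs P → … → MRCA → … → N; the MRCA is the root of the tree.
Branch lengths along that path: 0.27 + 0.18 + 0.08 + 0.06 + 0.28 + 0.09 + 0.11 + 0.10 + 0.17 + 0.07 + 0.18 = 1.59.

1.59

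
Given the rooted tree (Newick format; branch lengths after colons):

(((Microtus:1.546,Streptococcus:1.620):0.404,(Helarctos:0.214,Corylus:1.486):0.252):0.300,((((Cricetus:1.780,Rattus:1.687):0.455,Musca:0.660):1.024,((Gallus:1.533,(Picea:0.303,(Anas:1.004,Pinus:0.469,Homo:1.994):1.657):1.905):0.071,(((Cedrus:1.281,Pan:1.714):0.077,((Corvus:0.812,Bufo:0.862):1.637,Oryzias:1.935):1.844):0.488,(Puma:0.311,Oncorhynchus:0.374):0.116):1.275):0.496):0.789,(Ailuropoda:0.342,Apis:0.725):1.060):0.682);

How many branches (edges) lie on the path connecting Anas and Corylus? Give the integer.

10

The MRCA of Anas and Corylus is the root of the tree.
From Anas up to that node: 7 branches. From Corylus up to the same node: 3 branches. Total: 7 + 3 = 10.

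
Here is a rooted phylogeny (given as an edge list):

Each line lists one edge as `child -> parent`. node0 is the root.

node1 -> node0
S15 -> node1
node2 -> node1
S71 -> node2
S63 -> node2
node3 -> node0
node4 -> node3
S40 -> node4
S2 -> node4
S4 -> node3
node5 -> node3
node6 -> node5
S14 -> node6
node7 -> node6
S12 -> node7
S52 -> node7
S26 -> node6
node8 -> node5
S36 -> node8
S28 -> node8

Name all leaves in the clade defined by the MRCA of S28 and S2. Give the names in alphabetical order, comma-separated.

S12, S14, S2, S26, S28, S36, S4, S40, S52

Tracing S28: it sits inside (S36,S28).
Tracing S2: it sits inside (S40,S2).
The smallest clade enclosing both is ((S40,S2),S4,((S14,(S12,S52),S26),(S36,S28))); the answer is its 9 terminal taxa in alphabetical order.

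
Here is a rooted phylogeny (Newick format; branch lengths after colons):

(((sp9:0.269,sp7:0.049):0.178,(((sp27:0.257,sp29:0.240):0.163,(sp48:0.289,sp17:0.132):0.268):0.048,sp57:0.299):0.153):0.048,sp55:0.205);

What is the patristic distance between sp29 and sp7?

The path runs sp29 → … → MRCA → … → sp7; the MRCA is the node subtending ((sp9,sp7),(((sp27,sp29),(sp48,sp17)),sp57)).
Branch lengths along that path: 0.240 + 0.163 + 0.048 + 0.153 + 0.178 + 0.049 = 0.831.

0.831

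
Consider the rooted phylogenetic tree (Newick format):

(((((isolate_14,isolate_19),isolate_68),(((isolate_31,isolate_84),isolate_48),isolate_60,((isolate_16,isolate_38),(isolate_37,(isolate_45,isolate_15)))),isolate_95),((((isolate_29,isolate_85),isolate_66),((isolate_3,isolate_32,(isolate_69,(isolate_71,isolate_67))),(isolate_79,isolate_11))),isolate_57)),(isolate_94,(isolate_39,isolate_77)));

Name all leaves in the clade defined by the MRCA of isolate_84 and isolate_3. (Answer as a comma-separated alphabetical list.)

isolate_11, isolate_14, isolate_15, isolate_16, isolate_19, isolate_29, isolate_3, isolate_31, isolate_32, isolate_37, isolate_38, isolate_45, isolate_48, isolate_57, isolate_60, isolate_66, isolate_67, isolate_68, isolate_69, isolate_71, isolate_79, isolate_84, isolate_85, isolate_95

Tracing isolate_84: it sits inside (isolate_31,isolate_84).
Tracing isolate_3: it sits inside (isolate_3,isolate_32,(isolate_69,(isolate_71,isolate_67))).
The smallest clade enclosing both is ((((isolate_14,isolate_19),isolate_68),(((isolate_31,isolate_84),isolate_48),isolate_60,((isolate_16,isolate_38),(isolate_37,(isolate_45,isolate_15)))),isolate_95),((((isolate_29,isolate_85),isolate_66),((isolate_3,isolate_32,(isolate_69,(isolate_71,isolate_67))),(isolate_79,isolate_11))),isolate_57)); the answer is its 24 terminal taxa in alphabetical order.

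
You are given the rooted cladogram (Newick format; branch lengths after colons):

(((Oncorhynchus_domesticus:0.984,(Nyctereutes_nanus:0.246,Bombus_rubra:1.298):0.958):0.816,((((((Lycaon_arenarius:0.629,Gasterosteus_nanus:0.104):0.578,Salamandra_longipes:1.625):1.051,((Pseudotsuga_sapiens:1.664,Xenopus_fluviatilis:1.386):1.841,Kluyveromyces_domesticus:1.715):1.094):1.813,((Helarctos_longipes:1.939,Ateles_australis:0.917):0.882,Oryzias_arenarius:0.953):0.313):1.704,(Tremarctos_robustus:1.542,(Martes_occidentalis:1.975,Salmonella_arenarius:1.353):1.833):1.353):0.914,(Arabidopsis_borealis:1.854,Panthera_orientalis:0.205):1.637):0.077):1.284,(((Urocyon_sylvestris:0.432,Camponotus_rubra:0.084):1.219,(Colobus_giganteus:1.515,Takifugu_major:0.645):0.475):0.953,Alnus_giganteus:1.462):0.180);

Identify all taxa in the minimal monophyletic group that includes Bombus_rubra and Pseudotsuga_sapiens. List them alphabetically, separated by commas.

Arabidopsis_borealis, Ateles_australis, Bombus_rubra, Gasterosteus_nanus, Helarctos_longipes, Kluyveromyces_domesticus, Lycaon_arenarius, Martes_occidentalis, Nyctereutes_nanus, Oncorhynchus_domesticus, Oryzias_arenarius, Panthera_orientalis, Pseudotsuga_sapiens, Salamandra_longipes, Salmonella_arenarius, Tremarctos_robustus, Xenopus_fluviatilis

Tracing Bombus_rubra: it sits inside (Nyctereutes_nanus,Bombus_rubra).
Tracing Pseudotsuga_sapiens: it sits inside (Pseudotsuga_sapiens,Xenopus_fluviatilis).
The smallest clade enclosing both is ((Oncorhynchus_domesticus,(Nyctereutes_nanus,Bombus_rubra)),((((((Lycaon_arenarius,Gasterosteus_nanus),Salamandra_longipes),((Pseudotsuga_sapiens,Xenopus_fluviatilis),Kluyveromyces_domesticus)),((Helarctos_longipes,Ateles_australis),Oryzias_arenarius)),(Tremarctos_robustus,(Martes_occidentalis,Salmonella_arenarius))),(Arabidopsis_borealis,Panthera_orientalis))); the answer is its 17 terminal taxa in alphabetical order.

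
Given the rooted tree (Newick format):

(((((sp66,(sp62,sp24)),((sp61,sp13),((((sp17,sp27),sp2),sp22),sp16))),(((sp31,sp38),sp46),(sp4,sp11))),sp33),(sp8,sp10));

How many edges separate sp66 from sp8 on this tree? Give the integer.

7

The MRCA of sp66 and sp8 is the root of the tree.
From sp66 up to that node: 5 branches. From sp8 up to the same node: 2 branches. Total: 5 + 2 = 7.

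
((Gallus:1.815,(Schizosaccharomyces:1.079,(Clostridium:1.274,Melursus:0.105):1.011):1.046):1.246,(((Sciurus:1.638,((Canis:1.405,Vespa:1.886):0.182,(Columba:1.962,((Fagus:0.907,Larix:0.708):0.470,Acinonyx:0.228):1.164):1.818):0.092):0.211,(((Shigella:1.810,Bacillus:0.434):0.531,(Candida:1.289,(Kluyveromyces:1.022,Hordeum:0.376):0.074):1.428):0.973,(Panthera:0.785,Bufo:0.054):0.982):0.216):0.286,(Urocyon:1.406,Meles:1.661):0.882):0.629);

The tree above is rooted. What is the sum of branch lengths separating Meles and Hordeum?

The path runs Meles → … → MRCA → … → Hordeum; the MRCA is the node subtending (((Sciurus,((Canis,Vespa),(Columba,((Fagus,Larix),Acinonyx)))),(((Shigella,Bacillus),(Candida,(Kluyveromyces,Hordeum))),(Panthera,Bufo))),(Urocyon,Meles)).
Branch lengths along that path: 1.661 + 0.882 + 0.286 + 0.216 + 0.973 + 1.428 + 0.074 + 0.376 = 5.896.

5.896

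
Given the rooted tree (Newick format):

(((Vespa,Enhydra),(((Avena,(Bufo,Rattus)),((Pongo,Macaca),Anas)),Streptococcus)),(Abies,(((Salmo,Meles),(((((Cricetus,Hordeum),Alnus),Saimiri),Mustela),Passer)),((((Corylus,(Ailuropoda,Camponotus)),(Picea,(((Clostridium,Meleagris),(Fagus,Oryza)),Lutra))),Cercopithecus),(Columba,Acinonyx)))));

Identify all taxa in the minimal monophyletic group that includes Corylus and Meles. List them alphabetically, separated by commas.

Acinonyx, Ailuropoda, Alnus, Camponotus, Cercopithecus, Clostridium, Columba, Corylus, Cricetus, Fagus, Hordeum, Lutra, Meleagris, Meles, Mustela, Oryza, Passer, Picea, Saimiri, Salmo

Tracing Corylus: it sits inside (Corylus,(Ailuropoda,Camponotus)).
Tracing Meles: it sits inside (Salmo,Meles).
The smallest clade enclosing both is (((Salmo,Meles),(((((Cricetus,Hordeum),Alnus),Saimiri),Mustela),Passer)),((((Corylus,(Ailuropoda,Camponotus)),(Picea,(((Clostridium,Meleagris),(Fagus,Oryza)),Lutra))),Cercopithecus),(Columba,Acinonyx))); the answer is its 20 terminal taxa in alphabetical order.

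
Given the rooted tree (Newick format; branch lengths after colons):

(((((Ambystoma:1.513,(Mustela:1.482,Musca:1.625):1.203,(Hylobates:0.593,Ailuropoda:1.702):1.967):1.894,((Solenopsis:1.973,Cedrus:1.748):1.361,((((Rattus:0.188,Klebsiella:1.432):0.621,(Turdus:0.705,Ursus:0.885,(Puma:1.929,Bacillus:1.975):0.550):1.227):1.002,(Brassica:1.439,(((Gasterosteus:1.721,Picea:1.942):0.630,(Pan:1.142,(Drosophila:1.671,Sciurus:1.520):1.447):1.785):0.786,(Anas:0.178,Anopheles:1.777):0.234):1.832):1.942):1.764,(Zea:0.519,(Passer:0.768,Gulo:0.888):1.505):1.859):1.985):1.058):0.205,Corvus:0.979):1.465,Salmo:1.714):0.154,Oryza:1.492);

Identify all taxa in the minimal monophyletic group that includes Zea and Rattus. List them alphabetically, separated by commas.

Tracing Zea: it sits inside (Zea,(Passer,Gulo)).
Tracing Rattus: it sits inside (Rattus,Klebsiella).
The smallest clade enclosing both is ((((Rattus,Klebsiella),(Turdus,Ursus,(Puma,Bacillus))),(Brassica,(((Gasterosteus,Picea),(Pan,(Drosophila,Sciurus))),(Anas,Anopheles)))),(Zea,(Passer,Gulo))); the answer is its 17 terminal taxa in alphabetical order.

Anas, Anopheles, Bacillus, Brassica, Drosophila, Gasterosteus, Gulo, Klebsiella, Pan, Passer, Picea, Puma, Rattus, Sciurus, Turdus, Ursus, Zea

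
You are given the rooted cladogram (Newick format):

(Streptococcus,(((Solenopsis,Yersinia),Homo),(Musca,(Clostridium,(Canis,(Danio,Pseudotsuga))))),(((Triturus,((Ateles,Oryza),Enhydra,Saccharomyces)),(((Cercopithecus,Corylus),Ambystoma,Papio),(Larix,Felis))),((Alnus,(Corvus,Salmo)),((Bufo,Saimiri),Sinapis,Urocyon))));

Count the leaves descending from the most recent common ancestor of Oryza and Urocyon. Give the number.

18

The MRCA of Oryza and Urocyon is the node subtending (((Triturus,((Ateles,Oryza),Enhydra,Saccharomyces)),(((Cercopithecus,Corylus),Ambystoma,Papio),(Larix,Felis))),((Alnus,(Corvus,Salmo)),((Bufo,Saimiri),Sinapis,Urocyon))).
That clade contains 18 terminal taxa: Alnus, Ambystoma, Ateles, Bufo, Cercopithecus, Corvus, Corylus, Enhydra, Felis, Larix, Oryza, Papio, Saccharomyces, Saimiri, Salmo, Sinapis, Triturus, Urocyon.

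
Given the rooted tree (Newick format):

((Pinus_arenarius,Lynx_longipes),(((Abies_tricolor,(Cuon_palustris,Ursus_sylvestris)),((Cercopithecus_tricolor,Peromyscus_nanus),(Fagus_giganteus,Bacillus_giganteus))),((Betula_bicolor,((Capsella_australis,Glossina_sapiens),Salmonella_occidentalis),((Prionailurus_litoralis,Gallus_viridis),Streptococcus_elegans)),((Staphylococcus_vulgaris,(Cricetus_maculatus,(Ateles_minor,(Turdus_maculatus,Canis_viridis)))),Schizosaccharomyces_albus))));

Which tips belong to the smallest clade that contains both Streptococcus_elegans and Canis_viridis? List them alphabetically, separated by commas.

Ateles_minor, Betula_bicolor, Canis_viridis, Capsella_australis, Cricetus_maculatus, Gallus_viridis, Glossina_sapiens, Prionailurus_litoralis, Salmonella_occidentalis, Schizosaccharomyces_albus, Staphylococcus_vulgaris, Streptococcus_elegans, Turdus_maculatus

Tracing Streptococcus_elegans: it sits inside ((Prionailurus_litoralis,Gallus_viridis),Streptococcus_elegans).
Tracing Canis_viridis: it sits inside (Turdus_maculatus,Canis_viridis).
The smallest clade enclosing both is ((Betula_bicolor,((Capsella_australis,Glossina_sapiens),Salmonella_occidentalis),((Prionailurus_litoralis,Gallus_viridis),Streptococcus_elegans)),((Staphylococcus_vulgaris,(Cricetus_maculatus,(Ateles_minor,(Turdus_maculatus,Canis_viridis)))),Schizosaccharomyces_albus)); the answer is its 13 terminal taxa in alphabetical order.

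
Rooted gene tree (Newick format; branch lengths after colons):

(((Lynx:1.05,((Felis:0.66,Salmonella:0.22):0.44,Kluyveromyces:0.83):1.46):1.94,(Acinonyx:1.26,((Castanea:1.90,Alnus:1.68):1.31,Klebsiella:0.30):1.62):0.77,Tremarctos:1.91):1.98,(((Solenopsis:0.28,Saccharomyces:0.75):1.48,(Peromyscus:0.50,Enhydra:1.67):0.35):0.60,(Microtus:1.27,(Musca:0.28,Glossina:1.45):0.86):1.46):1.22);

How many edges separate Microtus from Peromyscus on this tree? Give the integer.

The MRCA of Microtus and Peromyscus is the node subtending (((Solenopsis,Saccharomyces),(Peromyscus,Enhydra)),(Microtus,(Musca,Glossina))).
From Microtus up to that node: 2 branches. From Peromyscus up to the same node: 3 branches. Total: 2 + 3 = 5.

5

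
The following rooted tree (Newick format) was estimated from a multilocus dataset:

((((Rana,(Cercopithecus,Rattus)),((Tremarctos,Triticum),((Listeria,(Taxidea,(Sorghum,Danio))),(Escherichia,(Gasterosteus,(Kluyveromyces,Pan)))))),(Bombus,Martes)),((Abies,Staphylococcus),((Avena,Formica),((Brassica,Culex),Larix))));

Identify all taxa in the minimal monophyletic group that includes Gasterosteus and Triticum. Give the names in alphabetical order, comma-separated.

Danio, Escherichia, Gasterosteus, Kluyveromyces, Listeria, Pan, Sorghum, Taxidea, Tremarctos, Triticum

Tracing Gasterosteus: it sits inside (Gasterosteus,(Kluyveromyces,Pan)).
Tracing Triticum: it sits inside (Tremarctos,Triticum).
The smallest clade enclosing both is ((Tremarctos,Triticum),((Listeria,(Taxidea,(Sorghum,Danio))),(Escherichia,(Gasterosteus,(Kluyveromyces,Pan))))); the answer is its 10 terminal taxa in alphabetical order.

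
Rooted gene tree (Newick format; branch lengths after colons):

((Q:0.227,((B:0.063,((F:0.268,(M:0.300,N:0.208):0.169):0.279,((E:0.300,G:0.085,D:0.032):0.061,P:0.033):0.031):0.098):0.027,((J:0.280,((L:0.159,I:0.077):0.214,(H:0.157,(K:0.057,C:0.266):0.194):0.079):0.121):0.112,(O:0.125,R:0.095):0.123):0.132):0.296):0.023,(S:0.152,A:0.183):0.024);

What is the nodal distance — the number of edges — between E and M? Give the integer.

The MRCA of E and M is the node subtending ((F,(M,N)),((E,G,D),P)).
From E up to that node: 3 branches. From M up to the same node: 3 branches. Total: 3 + 3 = 6.

6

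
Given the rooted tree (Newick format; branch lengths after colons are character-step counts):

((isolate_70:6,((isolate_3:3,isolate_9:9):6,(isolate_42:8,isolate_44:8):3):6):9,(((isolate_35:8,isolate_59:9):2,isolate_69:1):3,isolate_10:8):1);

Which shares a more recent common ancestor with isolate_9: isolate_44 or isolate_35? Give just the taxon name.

isolate_44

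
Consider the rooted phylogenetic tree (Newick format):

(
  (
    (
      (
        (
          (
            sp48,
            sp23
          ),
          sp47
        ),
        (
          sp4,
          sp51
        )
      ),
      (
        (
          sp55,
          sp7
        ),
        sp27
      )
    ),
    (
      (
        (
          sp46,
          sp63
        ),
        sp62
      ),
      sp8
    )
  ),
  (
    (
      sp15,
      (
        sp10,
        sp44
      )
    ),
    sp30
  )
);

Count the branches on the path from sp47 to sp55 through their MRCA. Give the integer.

6

The MRCA of sp47 and sp55 is the node subtending ((((sp48,sp23),sp47),(sp4,sp51)),((sp55,sp7),sp27)).
From sp47 up to that node: 3 branches. From sp55 up to the same node: 3 branches. Total: 3 + 3 = 6.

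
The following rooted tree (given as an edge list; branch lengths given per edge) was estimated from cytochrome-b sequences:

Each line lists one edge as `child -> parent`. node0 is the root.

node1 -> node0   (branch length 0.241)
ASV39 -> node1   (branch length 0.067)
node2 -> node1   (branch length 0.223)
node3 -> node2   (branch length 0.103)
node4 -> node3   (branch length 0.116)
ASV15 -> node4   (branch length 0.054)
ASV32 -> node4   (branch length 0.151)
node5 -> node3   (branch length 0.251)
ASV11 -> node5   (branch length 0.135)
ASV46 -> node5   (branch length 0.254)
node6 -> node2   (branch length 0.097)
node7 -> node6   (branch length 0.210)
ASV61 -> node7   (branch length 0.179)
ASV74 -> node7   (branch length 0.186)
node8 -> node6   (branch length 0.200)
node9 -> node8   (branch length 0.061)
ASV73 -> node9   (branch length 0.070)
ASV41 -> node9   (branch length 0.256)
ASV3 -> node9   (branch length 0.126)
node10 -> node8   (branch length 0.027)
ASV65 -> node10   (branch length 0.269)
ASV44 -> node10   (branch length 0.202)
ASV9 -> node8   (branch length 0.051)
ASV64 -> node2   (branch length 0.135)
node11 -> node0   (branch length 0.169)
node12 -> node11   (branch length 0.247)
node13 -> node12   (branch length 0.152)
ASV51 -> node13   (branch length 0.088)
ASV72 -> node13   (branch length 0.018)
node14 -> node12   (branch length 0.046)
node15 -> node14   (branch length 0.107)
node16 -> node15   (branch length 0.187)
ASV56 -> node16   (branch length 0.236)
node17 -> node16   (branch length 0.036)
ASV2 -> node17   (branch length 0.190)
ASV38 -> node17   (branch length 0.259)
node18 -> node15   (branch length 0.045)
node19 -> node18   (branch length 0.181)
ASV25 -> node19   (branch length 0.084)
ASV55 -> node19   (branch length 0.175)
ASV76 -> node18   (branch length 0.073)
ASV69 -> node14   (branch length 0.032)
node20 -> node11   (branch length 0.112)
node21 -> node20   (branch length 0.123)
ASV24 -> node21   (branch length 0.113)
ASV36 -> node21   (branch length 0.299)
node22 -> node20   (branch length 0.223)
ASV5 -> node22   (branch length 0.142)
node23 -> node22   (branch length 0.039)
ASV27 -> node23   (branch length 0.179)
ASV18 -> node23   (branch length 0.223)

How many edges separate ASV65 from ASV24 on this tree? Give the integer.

The MRCA of ASV65 and ASV24 is the root of the tree.
From ASV65 up to that node: 6 branches. From ASV24 up to the same node: 4 branches. Total: 6 + 4 = 10.

10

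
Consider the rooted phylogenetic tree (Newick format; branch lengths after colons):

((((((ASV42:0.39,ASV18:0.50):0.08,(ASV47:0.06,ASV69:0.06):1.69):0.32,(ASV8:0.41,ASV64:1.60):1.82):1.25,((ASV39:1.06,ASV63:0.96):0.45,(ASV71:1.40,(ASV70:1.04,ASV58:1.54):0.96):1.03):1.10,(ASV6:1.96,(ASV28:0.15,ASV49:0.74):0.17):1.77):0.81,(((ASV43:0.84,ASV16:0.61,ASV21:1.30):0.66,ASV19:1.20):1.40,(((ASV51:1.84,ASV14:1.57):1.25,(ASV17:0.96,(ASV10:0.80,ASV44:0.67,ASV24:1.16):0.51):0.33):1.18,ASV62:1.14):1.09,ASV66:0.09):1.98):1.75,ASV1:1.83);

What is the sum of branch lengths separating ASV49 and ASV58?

The path runs ASV49 → … → MRCA → … → ASV58; the MRCA is the node subtending ((((ASV42,ASV18),(ASV47,ASV69)),(ASV8,ASV64)),((ASV39,ASV63),(ASV71,(ASV70,ASV58))),(ASV6,(ASV28,ASV49))).
Branch lengths along that path: 0.74 + 0.17 + 1.77 + 1.10 + 1.03 + 0.96 + 1.54 = 7.31.

7.31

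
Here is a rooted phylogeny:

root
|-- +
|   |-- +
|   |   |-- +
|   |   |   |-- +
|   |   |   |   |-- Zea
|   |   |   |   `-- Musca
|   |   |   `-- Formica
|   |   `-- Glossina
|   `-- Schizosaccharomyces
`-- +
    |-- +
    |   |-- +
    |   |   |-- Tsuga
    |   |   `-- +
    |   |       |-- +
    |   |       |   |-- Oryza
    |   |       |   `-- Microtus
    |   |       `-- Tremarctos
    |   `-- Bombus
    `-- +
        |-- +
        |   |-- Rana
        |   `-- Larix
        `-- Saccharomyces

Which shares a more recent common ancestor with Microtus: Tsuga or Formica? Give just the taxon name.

Tsuga

The MRCA of Microtus and Tsuga subtends (Tsuga,((Oryza,Microtus),Tremarctos)) (4 taxa).
The MRCA of Microtus and Formica is the root, subtending the entire tree (13 taxa).
The first is nested inside the second, so Microtus shares a more recent common ancestor with Tsuga.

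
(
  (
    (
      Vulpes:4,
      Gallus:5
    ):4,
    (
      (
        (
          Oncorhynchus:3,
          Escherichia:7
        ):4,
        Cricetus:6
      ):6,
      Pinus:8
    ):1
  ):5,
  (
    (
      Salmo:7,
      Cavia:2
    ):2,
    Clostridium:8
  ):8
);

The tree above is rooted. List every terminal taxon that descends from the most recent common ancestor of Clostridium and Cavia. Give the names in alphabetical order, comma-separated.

Cavia, Clostridium, Salmo

Tracing Clostridium: it sits inside ((Salmo,Cavia),Clostridium).
Tracing Cavia: it sits inside (Salmo,Cavia).
The smallest clade enclosing both is ((Salmo,Cavia),Clostridium); the answer is its 3 terminal taxa in alphabetical order.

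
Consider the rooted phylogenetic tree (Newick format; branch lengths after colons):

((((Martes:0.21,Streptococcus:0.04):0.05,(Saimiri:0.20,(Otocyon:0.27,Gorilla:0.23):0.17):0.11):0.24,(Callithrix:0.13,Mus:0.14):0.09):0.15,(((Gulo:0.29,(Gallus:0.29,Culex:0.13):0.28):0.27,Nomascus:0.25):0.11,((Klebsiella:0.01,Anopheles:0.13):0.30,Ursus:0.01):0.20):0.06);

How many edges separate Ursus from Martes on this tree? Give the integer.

The MRCA of Ursus and Martes is the root of the tree.
From Ursus up to that node: 3 branches. From Martes up to the same node: 4 branches. Total: 3 + 4 = 7.

7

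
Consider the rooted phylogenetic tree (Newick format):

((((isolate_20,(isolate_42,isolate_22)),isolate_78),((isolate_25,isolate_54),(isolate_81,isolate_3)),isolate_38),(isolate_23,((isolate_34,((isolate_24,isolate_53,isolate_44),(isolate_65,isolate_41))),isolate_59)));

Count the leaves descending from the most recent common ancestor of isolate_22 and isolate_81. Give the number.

9

The MRCA of isolate_22 and isolate_81 is the node subtending (((isolate_20,(isolate_42,isolate_22)),isolate_78),((isolate_25,isolate_54),(isolate_81,isolate_3)),isolate_38).
That clade contains 9 terminal taxa: isolate_20, isolate_22, isolate_25, isolate_3, isolate_38, isolate_42, isolate_54, isolate_78, isolate_81.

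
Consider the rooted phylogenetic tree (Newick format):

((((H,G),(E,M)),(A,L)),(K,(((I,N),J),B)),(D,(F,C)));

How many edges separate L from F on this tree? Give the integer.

The MRCA of L and F is the root of the tree.
From L up to that node: 3 branches. From F up to the same node: 3 branches. Total: 3 + 3 = 6.

6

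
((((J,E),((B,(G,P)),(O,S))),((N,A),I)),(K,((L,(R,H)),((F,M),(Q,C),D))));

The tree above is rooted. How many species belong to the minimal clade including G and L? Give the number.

The MRCA of G and L is the root, so the clade is the entire tree.
That clade contains 19 terminal taxa: A, B, C, D, E, F, G, H, I, J, K, L, M, N, O, P, Q, R, S.

19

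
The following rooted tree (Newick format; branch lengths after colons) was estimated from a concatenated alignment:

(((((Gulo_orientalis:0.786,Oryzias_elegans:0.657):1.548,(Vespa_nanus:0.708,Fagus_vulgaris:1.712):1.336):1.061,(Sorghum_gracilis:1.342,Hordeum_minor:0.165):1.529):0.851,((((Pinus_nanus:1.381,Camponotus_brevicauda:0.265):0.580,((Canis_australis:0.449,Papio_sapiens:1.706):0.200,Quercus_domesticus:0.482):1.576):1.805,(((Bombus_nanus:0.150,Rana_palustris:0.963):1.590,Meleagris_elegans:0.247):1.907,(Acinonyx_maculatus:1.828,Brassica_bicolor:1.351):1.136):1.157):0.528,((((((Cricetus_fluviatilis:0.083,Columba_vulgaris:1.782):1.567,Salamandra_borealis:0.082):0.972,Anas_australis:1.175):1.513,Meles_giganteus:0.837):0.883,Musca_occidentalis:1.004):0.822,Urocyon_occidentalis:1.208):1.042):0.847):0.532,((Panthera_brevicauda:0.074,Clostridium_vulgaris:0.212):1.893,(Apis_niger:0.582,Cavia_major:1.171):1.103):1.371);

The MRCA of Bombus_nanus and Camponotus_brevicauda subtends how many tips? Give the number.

10

The MRCA of Bombus_nanus and Camponotus_brevicauda is the node subtending (((Pinus_nanus,Camponotus_brevicauda),((Canis_australis,Papio_sapiens),Quercus_domesticus)),(((Bombus_nanus,Rana_palustris),Meleagris_elegans),(Acinonyx_maculatus,Brassica_bicolor))).
That clade contains 10 terminal taxa: Acinonyx_maculatus, Bombus_nanus, Brassica_bicolor, Camponotus_brevicauda, Canis_australis, Meleagris_elegans, Papio_sapiens, Pinus_nanus, Quercus_domesticus, Rana_palustris.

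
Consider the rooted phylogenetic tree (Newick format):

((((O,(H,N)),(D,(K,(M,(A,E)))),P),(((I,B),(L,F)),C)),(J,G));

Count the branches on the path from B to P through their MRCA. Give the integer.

The MRCA of B and P is the node subtending (((O,(H,N)),(D,(K,(M,(A,E)))),P),(((I,B),(L,F)),C)).
From B up to that node: 4 branches. From P up to the same node: 2 branches. Total: 4 + 2 = 6.

6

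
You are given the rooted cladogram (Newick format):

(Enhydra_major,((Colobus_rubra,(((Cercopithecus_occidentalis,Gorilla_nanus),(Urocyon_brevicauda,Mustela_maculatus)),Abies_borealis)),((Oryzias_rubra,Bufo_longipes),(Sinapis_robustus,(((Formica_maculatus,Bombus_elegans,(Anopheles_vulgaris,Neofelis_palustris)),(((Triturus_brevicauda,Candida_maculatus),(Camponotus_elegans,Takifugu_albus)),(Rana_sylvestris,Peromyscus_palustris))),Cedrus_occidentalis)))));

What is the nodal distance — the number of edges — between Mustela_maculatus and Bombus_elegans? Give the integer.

11

The MRCA of Mustela_maculatus and Bombus_elegans is the node subtending ((Colobus_rubra,(((Cercopithecus_occidentalis,Gorilla_nanus),(Urocyon_brevicauda,Mustela_maculatus)),Abies_borealis)),((Oryzias_rubra,Bufo_longipes),(Sinapis_robustus,(((Formica_maculatus,Bombus_elegans,(Anopheles_vulgaris,Neofelis_palustris)),(((Triturus_brevicauda,Candida_maculatus),(Camponotus_elegans,Takifugu_albus)),(Rana_sylvestris,Peromyscus_palustris))),Cedrus_occidentalis)))).
From Mustela_maculatus up to that node: 5 branches. From Bombus_elegans up to the same node: 6 branches. Total: 5 + 6 = 11.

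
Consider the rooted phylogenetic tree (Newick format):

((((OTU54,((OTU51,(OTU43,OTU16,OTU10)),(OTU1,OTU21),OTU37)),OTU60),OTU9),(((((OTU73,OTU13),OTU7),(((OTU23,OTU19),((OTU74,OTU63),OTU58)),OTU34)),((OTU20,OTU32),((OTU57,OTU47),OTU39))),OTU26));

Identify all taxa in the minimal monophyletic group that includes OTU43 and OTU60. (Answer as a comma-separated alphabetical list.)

OTU1, OTU10, OTU16, OTU21, OTU37, OTU43, OTU51, OTU54, OTU60

Tracing OTU43: it sits inside (OTU43,OTU16,OTU10).
Tracing OTU60: it sits inside ((OTU54,((OTU51,(OTU43,OTU16,OTU10)),(OTU1,OTU21),OTU37)),OTU60).
The smallest clade enclosing both is ((OTU54,((OTU51,(OTU43,OTU16,OTU10)),(OTU1,OTU21),OTU37)),OTU60); the answer is its 9 terminal taxa in alphabetical order.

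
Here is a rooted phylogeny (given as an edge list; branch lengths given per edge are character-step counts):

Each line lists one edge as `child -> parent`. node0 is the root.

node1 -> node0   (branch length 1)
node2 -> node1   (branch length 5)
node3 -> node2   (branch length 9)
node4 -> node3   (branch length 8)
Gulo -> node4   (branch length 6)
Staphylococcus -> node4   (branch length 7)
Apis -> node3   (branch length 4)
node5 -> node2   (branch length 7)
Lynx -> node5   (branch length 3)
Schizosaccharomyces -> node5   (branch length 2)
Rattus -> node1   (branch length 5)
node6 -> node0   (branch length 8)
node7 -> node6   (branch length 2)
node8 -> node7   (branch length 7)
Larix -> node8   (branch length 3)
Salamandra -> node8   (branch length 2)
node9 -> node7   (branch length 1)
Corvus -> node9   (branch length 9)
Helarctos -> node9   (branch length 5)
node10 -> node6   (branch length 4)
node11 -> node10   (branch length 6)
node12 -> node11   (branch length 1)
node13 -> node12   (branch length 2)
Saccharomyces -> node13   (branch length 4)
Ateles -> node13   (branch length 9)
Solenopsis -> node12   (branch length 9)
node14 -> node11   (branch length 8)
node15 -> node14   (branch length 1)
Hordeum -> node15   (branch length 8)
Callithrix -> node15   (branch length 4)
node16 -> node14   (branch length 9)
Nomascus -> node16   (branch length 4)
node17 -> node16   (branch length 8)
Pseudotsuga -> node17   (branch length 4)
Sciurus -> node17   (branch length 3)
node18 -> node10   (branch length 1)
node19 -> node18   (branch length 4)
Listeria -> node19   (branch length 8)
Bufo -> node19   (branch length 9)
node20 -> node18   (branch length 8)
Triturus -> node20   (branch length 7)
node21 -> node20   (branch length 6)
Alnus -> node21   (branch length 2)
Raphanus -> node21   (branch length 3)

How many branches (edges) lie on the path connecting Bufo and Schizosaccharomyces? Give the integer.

9

The MRCA of Bufo and Schizosaccharomyces is the root of the tree.
From Bufo up to that node: 5 branches. From Schizosaccharomyces up to the same node: 4 branches. Total: 5 + 4 = 9.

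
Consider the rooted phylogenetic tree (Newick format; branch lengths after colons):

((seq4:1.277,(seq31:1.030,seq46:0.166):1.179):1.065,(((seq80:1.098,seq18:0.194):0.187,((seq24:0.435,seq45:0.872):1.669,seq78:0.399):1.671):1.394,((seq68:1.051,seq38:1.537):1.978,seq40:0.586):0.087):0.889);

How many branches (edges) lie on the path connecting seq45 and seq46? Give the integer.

The MRCA of seq45 and seq46 is the root of the tree.
From seq45 up to that node: 5 branches. From seq46 up to the same node: 3 branches. Total: 5 + 3 = 8.

8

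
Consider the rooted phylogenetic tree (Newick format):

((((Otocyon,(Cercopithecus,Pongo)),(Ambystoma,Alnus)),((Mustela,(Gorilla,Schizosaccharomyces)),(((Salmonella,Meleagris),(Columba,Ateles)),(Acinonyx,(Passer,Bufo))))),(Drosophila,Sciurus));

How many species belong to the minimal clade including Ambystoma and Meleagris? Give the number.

The MRCA of Ambystoma and Meleagris is the node subtending (((Otocyon,(Cercopithecus,Pongo)),(Ambystoma,Alnus)),((Mustela,(Gorilla,Schizosaccharomyces)),(((Salmonella,Meleagris),(Columba,Ateles)),(Acinonyx,(Passer,Bufo))))).
That clade contains 15 terminal taxa: Acinonyx, Alnus, Ambystoma, Ateles, Bufo, Cercopithecus, Columba, Gorilla, Meleagris, Mustela, Otocyon, Passer, Pongo, Salmonella, Schizosaccharomyces.

15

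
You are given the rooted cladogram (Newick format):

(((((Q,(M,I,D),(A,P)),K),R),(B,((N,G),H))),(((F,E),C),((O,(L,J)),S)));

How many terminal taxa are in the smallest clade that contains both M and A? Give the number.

The MRCA of M and A is the node subtending (Q,(M,I,D),(A,P)).
That clade contains 6 terminal taxa: A, D, I, M, P, Q.

6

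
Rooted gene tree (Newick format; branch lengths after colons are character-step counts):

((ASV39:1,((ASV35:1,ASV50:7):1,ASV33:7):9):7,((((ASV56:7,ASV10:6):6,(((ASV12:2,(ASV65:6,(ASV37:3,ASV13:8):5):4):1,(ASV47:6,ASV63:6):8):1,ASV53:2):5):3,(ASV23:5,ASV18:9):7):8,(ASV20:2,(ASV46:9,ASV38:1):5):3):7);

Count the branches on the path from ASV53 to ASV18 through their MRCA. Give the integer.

5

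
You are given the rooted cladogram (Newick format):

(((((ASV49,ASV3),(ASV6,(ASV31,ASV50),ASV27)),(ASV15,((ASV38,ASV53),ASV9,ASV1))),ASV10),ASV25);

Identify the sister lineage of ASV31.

ASV50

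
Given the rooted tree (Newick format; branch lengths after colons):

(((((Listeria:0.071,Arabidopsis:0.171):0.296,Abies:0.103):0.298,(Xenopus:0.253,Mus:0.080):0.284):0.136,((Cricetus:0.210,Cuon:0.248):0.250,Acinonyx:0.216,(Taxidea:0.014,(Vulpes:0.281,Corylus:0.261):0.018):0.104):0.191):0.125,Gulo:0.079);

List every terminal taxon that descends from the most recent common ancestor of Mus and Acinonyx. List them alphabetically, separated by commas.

Tracing Mus: it sits inside (Xenopus,Mus).
Tracing Acinonyx: it sits inside ((Cricetus,Cuon),Acinonyx,(Taxidea,(Vulpes,Corylus))).
The smallest clade enclosing both is ((((Listeria,Arabidopsis),Abies),(Xenopus,Mus)),((Cricetus,Cuon),Acinonyx,(Taxidea,(Vulpes,Corylus)))); the answer is its 11 terminal taxa in alphabetical order.

Abies, Acinonyx, Arabidopsis, Corylus, Cricetus, Cuon, Listeria, Mus, Taxidea, Vulpes, Xenopus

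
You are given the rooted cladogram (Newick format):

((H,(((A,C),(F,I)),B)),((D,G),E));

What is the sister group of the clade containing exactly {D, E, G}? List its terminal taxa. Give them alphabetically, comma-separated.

A, B, C, F, H, I

The clade containing exactly {D, E, G} attaches directly to the root of the tree.
The other lineage descending from that same node — the sister group — is (H,(((A,C),(F,I)),B)); its 6 tips in alphabetical order are the answer.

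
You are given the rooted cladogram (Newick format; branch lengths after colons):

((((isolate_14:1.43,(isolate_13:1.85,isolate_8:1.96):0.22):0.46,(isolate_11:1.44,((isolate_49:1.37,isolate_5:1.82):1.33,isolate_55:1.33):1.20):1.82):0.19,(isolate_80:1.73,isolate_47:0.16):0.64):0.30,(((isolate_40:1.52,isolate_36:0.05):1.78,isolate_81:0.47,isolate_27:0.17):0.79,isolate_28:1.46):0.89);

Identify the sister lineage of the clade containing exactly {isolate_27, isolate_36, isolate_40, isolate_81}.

isolate_28

The clade containing exactly {isolate_27, isolate_36, isolate_40, isolate_81} attaches to the tree at the node subtending (((isolate_40,isolate_36),isolate_81,isolate_27),isolate_28).
The other lineage descending from that same node — the sister group — is the single tip isolate_28.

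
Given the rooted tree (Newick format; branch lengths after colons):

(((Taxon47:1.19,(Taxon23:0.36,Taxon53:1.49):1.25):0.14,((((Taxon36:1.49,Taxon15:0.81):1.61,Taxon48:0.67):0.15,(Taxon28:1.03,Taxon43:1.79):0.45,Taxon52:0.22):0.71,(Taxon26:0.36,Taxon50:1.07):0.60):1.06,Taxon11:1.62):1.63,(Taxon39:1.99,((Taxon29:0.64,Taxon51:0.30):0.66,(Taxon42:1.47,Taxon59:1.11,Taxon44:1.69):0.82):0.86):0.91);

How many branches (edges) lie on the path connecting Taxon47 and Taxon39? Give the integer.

The MRCA of Taxon47 and Taxon39 is the root of the tree.
From Taxon47 up to that node: 3 branches. From Taxon39 up to the same node: 2 branches. Total: 3 + 2 = 5.

5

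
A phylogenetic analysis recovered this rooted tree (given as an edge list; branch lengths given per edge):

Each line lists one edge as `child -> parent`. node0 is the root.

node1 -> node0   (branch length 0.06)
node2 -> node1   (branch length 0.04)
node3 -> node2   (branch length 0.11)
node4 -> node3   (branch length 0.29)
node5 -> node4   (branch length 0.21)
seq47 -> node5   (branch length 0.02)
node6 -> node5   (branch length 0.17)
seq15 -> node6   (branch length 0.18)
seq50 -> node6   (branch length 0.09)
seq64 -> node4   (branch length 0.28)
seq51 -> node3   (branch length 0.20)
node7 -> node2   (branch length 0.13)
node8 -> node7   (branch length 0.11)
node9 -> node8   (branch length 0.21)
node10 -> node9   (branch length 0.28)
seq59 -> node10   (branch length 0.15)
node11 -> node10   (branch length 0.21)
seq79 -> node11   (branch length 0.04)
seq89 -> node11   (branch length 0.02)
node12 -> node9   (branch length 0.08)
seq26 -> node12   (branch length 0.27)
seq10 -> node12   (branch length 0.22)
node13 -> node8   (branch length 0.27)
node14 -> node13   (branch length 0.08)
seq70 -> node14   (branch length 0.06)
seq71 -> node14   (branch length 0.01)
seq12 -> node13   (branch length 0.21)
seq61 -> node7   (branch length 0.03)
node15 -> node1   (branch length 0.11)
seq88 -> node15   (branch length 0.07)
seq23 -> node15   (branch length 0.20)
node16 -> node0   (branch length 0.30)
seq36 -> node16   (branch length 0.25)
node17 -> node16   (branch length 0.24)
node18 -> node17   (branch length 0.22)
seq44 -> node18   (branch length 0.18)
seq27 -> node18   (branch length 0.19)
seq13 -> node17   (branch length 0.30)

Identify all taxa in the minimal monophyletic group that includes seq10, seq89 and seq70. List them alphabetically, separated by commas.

Tracing seq10: it sits inside (seq26,seq10).
Tracing seq89: it sits inside (seq79,seq89).
Tracing seq70: it sits inside (seq70,seq71).
The smallest clade enclosing all 3 is (((seq59,(seq79,seq89)),(seq26,seq10)),((seq70,seq71),seq12)); the answer is its 8 terminal taxa in alphabetical order.

seq10, seq12, seq26, seq59, seq70, seq71, seq79, seq89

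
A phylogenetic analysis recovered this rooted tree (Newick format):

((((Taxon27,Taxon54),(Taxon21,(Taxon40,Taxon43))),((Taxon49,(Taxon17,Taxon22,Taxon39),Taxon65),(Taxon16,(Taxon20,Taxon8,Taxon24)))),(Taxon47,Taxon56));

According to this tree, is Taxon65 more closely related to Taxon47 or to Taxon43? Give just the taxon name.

The MRCA of Taxon65 and Taxon43 subtends (((Taxon27,Taxon54),(Taxon21,(Taxon40,Taxon43))),((Taxon49,(Taxon17,Taxon22,Taxon39),Taxon65),(Taxon16,(Taxon20,Taxon8,Taxon24)))) (14 taxa).
The MRCA of Taxon65 and Taxon47 is the root, subtending the entire tree (16 taxa).
The first is nested inside the second, so Taxon65 shares a more recent common ancestor with Taxon43.

Taxon43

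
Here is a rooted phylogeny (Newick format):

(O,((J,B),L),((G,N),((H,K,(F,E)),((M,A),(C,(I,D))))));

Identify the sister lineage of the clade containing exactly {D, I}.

C

The clade containing exactly {D, I} attaches to the tree at the node subtending (C,(I,D)).
The other lineage descending from that same node — the sister group — is the single tip C.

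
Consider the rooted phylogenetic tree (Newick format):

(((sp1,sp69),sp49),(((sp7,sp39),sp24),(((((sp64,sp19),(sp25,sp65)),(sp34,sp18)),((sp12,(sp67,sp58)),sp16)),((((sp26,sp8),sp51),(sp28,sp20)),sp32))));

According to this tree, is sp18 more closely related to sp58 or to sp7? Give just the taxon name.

sp58

The MRCA of sp18 and sp58 subtends ((((sp64,sp19),(sp25,sp65)),(sp34,sp18)),((sp12,(sp67,sp58)),sp16)) (10 taxa).
The MRCA of sp18 and sp7 subtends (((sp7,sp39),sp24),(((((sp64,sp19),(sp25,sp65)),(sp34,sp18)),((sp12,(sp67,sp58)),sp16)),((((sp26,sp8),sp51),(sp28,sp20)),sp32))) (19 taxa).
The first is nested inside the second, so sp18 shares a more recent common ancestor with sp58.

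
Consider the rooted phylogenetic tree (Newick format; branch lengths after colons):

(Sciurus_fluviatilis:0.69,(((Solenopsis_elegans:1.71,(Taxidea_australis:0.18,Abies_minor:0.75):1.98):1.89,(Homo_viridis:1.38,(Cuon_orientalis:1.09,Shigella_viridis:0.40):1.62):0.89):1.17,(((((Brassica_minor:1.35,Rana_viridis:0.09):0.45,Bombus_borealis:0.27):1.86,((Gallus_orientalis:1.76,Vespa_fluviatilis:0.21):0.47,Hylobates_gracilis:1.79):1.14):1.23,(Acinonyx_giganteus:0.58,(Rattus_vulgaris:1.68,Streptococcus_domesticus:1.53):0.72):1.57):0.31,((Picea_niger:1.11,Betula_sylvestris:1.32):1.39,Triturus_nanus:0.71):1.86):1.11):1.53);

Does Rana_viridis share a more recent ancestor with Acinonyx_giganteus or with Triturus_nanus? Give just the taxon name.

The MRCA of Rana_viridis and Acinonyx_giganteus subtends ((((Brassica_minor,Rana_viridis),Bombus_borealis),((Gallus_orientalis,Vespa_fluviatilis),Hylobates_gracilis)),(Acinonyx_giganteus,(Rattus_vulgaris,Streptococcus_domesticus))) (9 taxa).
The MRCA of Rana_viridis and Triturus_nanus subtends (((((Brassica_minor,Rana_viridis),Bombus_borealis),((Gallus_orientalis,Vespa_fluviatilis),Hylobates_gracilis)),(Acinonyx_giganteus,(Rattus_vulgaris,Streptococcus_domesticus))),((Picea_niger,Betula_sylvestris),Triturus_nanus)) (12 taxa).
The first is nested inside the second, so Rana_viridis shares a more recent common ancestor with Acinonyx_giganteus.

Acinonyx_giganteus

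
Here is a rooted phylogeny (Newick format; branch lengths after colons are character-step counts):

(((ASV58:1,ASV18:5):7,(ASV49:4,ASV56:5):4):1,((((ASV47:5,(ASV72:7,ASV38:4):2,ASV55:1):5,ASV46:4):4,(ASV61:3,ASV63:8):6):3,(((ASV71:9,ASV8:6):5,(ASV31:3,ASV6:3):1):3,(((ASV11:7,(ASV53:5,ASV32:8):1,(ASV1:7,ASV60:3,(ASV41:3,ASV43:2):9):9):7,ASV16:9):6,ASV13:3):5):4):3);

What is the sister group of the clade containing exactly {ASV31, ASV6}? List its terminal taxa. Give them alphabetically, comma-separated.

ASV71, ASV8

The clade containing exactly {ASV31, ASV6} attaches to the tree at the node subtending ((ASV71,ASV8),(ASV31,ASV6)).
The other lineage descending from that same node — the sister group — is (ASV71,ASV8); its 2 tips in alphabetical order are the answer.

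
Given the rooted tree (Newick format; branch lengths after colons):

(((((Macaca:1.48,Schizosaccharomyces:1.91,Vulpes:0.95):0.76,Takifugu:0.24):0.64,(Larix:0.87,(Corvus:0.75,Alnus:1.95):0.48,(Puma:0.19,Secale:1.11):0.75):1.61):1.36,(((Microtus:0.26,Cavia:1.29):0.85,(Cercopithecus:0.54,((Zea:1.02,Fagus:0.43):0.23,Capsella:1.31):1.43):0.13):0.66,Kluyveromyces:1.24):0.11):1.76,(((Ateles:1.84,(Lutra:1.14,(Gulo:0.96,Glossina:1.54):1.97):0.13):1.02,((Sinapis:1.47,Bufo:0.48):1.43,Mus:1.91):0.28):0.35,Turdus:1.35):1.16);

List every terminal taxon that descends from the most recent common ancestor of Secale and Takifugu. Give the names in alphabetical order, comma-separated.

Tracing Secale: it sits inside (Puma,Secale).
Tracing Takifugu: it sits inside ((Macaca,Schizosaccharomyces,Vulpes),Takifugu).
The smallest clade enclosing both is (((Macaca,Schizosaccharomyces,Vulpes),Takifugu),(Larix,(Corvus,Alnus),(Puma,Secale))); the answer is its 9 terminal taxa in alphabetical order.

Alnus, Corvus, Larix, Macaca, Puma, Schizosaccharomyces, Secale, Takifugu, Vulpes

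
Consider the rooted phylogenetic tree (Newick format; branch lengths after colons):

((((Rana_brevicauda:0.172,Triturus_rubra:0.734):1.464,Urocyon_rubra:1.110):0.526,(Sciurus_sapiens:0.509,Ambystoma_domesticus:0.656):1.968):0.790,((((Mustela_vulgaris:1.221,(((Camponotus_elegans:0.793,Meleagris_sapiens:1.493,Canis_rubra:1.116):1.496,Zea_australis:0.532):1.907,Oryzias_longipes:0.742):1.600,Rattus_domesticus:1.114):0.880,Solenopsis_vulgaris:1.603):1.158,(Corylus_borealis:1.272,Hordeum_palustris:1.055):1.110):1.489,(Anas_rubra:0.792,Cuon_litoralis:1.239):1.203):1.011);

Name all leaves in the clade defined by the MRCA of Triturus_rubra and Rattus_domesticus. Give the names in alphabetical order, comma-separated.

Ambystoma_domesticus, Anas_rubra, Camponotus_elegans, Canis_rubra, Corylus_borealis, Cuon_litoralis, Hordeum_palustris, Meleagris_sapiens, Mustela_vulgaris, Oryzias_longipes, Rana_brevicauda, Rattus_domesticus, Sciurus_sapiens, Solenopsis_vulgaris, Triturus_rubra, Urocyon_rubra, Zea_australis

Tracing Triturus_rubra: it sits inside (Rana_brevicauda,Triturus_rubra).
Tracing Rattus_domesticus: it sits inside (Mustela_vulgaris,(((Camponotus_elegans,Meleagris_sapiens,Canis_rubra),Zea_australis),Oryzias_longipes),Rattus_domesticus).
The smallest clade enclosing both is the whole tree (their MRCA is the root), so the answer is all 17 tips in alphabetical order.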